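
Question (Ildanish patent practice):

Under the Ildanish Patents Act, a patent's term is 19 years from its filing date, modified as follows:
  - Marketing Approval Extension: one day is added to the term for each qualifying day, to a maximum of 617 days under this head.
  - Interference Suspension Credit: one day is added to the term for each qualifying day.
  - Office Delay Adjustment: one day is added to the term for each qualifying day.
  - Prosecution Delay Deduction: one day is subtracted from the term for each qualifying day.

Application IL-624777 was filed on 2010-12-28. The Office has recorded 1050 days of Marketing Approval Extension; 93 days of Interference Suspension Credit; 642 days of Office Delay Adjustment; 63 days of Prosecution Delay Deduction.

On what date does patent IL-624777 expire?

2033-07-09

Base term: filing date + 19 years → 28 December 2029.
Marketing Approval Extension: 1050 days claimed exceeds the 617-day cap, so +617 days → 6 September 2031.
Interference Suspension Credit: +93 days → 8 December 2031.
Office Delay Adjustment: +642 days → 10 September 2033.
Prosecution Delay Deduction: −63 days → 9 July 2033.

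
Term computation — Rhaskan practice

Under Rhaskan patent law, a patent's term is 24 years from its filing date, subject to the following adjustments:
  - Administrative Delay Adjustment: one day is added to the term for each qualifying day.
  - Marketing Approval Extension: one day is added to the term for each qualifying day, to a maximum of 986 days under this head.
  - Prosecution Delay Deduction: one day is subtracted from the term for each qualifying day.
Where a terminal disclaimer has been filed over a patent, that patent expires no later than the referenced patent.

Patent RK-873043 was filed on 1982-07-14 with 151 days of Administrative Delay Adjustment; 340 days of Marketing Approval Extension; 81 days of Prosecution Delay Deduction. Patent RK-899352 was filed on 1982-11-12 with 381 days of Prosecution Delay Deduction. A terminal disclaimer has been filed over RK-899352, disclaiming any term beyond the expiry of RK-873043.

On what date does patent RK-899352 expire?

2005-10-27

Natural term of RK-899352:
  Base: filing + 24 years → 12 November 2006.
  Prosecution Delay Deduction: −381 days → 27 October 2005.
Expiry of referenced patent RK-873043:
  Base: filing + 24 years → 14 July 2006.
  Administrative Delay Adjustment: +151 days → 12 December 2006.
  Marketing Approval Extension: 340 days (within the 986-day cap) → +340 days → 17 November 2007.
  Prosecution Delay Deduction: −81 days → 28 August 2007.
Terminal disclaimer: RK-899352 expires on the earlier of 27 October 2005 and 28 August 2007.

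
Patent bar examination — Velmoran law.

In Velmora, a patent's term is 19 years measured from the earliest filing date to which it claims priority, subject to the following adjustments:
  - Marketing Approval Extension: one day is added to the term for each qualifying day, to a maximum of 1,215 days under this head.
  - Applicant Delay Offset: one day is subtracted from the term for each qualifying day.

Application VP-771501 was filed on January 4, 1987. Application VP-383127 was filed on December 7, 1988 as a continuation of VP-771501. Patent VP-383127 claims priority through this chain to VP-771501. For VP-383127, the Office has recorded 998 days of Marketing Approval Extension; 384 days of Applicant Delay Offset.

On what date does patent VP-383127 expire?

2007-09-10

Earliest priority filing: 4 January 1987.
Base term: 4 January 1987 + 19 years → 4 January 2006.
Marketing Approval Extension: 998 days (within the 1215-day cap) → +998 days → 28 September 2008.
Applicant Delay Offset: −384 days → 10 September 2007.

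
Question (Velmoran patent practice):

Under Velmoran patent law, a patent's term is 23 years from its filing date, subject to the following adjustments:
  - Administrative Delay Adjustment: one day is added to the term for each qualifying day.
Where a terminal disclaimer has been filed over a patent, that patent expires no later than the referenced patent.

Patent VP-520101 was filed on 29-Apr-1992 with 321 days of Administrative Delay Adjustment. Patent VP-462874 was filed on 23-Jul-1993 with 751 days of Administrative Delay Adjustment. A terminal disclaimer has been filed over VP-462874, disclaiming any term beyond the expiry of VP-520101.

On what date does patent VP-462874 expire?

Natural term of VP-462874:
  Base: filing + 23 years → 23 July 2016.
  Administrative Delay Adjustment: +751 days → 13 August 2018.
Expiry of referenced patent VP-520101:
  Base: filing + 23 years → 29 April 2015.
  Administrative Delay Adjustment: +321 days → 15 March 2016.
Terminal disclaimer: VP-462874 expires on the earlier of 13 August 2018 and 15 March 2016.

2016-03-15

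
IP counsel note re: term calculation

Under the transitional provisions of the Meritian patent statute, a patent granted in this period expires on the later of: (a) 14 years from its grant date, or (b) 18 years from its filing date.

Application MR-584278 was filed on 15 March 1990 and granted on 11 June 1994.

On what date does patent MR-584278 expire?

(a) grant + 14 years → 11 June 2008.
(b) filing + 18 years → 15 March 2008.
Later of the two: 11 June 2008.

June 11, 2008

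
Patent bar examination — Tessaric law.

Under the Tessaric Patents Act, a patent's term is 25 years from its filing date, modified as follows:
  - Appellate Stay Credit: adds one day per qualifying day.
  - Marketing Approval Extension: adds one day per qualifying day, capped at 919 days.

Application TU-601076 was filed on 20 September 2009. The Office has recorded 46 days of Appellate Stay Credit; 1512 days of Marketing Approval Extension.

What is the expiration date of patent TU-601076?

Base term: filing date + 25 years → 20 September 2034.
Appellate Stay Credit: +46 days → 5 November 2034.
Marketing Approval Extension: 1512 days claimed exceeds the 919-day cap, so +919 days → 12 May 2037.

2037-05-12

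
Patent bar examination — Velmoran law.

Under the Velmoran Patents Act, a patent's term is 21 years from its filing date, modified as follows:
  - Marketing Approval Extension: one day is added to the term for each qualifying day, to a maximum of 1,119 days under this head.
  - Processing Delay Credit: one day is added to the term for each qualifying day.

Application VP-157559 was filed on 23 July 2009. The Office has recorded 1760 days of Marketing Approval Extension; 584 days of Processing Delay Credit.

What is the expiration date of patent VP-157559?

Base term: filing date + 21 years → 23 July 2030.
Marketing Approval Extension: 1760 days claimed exceeds the 1119-day cap, so +1119 days → 15 August 2033.
Processing Delay Credit: +584 days → 22 March 2035.

March 22, 2035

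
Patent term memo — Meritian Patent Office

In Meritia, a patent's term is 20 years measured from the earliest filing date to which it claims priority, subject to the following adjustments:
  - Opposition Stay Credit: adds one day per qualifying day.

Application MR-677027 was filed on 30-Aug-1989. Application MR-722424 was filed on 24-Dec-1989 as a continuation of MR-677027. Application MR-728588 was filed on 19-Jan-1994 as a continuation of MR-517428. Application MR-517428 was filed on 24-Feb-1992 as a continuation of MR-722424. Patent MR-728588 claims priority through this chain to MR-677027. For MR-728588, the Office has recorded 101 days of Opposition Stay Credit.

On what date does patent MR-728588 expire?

Earliest priority filing: 30 August 1989.
Base term: 30 August 1989 + 20 years → 30 August 2009.
Opposition Stay Credit: +101 days → 9 December 2009.

2009-12-09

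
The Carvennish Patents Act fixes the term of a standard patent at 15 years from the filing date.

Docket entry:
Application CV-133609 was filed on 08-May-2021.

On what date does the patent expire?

Filing date + 15 years → 8 May 2036.

2036-05-08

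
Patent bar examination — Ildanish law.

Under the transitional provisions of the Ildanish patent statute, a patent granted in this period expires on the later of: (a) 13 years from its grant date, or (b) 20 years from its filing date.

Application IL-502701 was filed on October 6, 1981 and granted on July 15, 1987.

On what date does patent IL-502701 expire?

2001-10-06

(a) grant + 13 years → 15 July 2000.
(b) filing + 20 years → 6 October 2001.
Later of the two: 6 October 2001.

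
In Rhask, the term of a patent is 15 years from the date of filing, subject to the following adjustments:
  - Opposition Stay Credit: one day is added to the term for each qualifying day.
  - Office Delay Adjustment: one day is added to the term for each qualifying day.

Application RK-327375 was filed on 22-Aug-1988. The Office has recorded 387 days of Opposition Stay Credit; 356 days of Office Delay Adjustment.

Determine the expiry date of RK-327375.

Base term: filing date + 15 years → 22 August 2003.
Opposition Stay Credit: +387 days → 12 September 2004.
Office Delay Adjustment: +356 days → 3 September 2005.

2005-09-03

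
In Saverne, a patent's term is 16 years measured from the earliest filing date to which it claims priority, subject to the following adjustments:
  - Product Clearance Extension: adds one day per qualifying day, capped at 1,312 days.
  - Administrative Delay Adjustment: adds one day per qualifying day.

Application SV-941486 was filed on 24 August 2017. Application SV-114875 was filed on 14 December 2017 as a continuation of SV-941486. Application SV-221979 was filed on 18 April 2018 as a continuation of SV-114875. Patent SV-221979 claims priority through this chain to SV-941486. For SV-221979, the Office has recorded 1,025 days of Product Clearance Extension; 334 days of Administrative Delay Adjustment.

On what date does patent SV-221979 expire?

2037-05-14

Earliest priority filing: 24 August 2017.
Base term: 24 August 2017 + 16 years → 24 August 2033.
Product Clearance Extension: 1025 days (within the 1312-day cap) → +1025 days → 14 June 2036.
Administrative Delay Adjustment: +334 days → 14 May 2037.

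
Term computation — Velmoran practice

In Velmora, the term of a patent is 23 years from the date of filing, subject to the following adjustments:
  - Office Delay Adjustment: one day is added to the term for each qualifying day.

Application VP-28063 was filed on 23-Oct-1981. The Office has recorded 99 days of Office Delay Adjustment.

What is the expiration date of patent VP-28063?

Base term: filing date + 23 years → 23 October 2004.
Office Delay Adjustment: +99 days → 30 January 2005.

2005-01-30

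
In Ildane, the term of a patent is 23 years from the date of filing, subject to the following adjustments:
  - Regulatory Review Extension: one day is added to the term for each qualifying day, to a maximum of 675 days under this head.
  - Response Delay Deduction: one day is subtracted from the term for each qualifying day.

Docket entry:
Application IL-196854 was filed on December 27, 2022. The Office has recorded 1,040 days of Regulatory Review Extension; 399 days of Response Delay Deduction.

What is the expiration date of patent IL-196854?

Base term: filing date + 23 years → 27 December 2045.
Regulatory Review Extension: 1040 days claimed exceeds the 675-day cap, so +675 days → 2 November 2047.
Response Delay Deduction: −399 days → 29 September 2046.

2046-09-29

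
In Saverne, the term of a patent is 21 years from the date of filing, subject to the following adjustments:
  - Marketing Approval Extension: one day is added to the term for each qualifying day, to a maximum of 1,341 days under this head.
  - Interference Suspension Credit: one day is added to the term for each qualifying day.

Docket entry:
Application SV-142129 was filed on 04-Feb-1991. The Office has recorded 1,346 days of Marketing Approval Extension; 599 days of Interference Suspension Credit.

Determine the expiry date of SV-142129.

May 28, 2017

Base term: filing date + 21 years → 4 February 2012.
Marketing Approval Extension: 1346 days claimed exceeds the 1341-day cap, so +1341 days → 7 October 2015.
Interference Suspension Credit: +599 days → 28 May 2017.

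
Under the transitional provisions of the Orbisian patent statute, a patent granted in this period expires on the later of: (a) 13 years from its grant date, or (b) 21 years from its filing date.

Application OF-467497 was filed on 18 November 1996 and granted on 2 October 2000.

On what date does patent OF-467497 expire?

2017-11-18

(a) grant + 13 years → 2 October 2013.
(b) filing + 21 years → 18 November 2017.
Later of the two: 18 November 2017.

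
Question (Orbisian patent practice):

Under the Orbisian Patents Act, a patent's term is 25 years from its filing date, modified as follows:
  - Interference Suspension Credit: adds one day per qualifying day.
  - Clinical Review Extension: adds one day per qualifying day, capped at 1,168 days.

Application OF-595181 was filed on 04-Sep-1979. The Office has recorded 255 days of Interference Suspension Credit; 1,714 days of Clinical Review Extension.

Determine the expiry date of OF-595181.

Base term: filing date + 25 years → 4 September 2004.
Interference Suspension Credit: +255 days → 17 May 2005.
Clinical Review Extension: 1714 days claimed exceeds the 1168-day cap, so +1168 days → 28 July 2008.

July 28, 2008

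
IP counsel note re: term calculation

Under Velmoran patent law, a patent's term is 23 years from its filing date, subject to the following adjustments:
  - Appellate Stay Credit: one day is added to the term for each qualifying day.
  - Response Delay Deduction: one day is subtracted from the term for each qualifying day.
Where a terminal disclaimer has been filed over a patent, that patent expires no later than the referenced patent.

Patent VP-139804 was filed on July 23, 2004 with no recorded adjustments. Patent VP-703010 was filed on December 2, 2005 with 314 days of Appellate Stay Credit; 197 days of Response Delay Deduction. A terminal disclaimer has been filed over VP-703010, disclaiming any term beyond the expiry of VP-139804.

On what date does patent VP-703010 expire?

Natural term of VP-703010:
  Base: filing + 23 years → 2 December 2028.
  Appellate Stay Credit: +314 days → 12 October 2029.
  Response Delay Deduction: −197 days → 29 March 2029.
Expiry of referenced patent VP-139804:
  Base: filing + 23 years → 23 July 2027.
Terminal disclaimer: VP-703010 expires on the earlier of 29 March 2029 and 23 July 2027.

2027-07-23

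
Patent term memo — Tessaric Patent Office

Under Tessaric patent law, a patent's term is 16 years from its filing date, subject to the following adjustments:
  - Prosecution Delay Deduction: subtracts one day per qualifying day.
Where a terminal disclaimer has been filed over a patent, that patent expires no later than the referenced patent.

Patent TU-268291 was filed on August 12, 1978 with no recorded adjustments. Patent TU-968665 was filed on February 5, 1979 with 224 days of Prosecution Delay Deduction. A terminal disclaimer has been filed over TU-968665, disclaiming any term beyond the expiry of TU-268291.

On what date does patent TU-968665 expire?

June 26, 1994

Natural term of TU-968665:
  Base: filing + 16 years → 5 February 1995.
  Prosecution Delay Deduction: −224 days → 26 June 1994.
Expiry of referenced patent TU-268291:
  Base: filing + 16 years → 12 August 1994.
Terminal disclaimer: TU-968665 expires on the earlier of 26 June 1994 and 12 August 1994.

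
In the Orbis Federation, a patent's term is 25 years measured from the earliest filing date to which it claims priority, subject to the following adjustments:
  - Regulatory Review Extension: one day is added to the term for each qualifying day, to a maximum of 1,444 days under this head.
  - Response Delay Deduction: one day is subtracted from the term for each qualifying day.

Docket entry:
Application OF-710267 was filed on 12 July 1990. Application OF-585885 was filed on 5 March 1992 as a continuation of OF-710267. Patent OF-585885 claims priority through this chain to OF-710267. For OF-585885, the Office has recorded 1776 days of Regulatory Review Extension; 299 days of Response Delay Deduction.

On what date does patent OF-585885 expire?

Earliest priority filing: 12 July 1990.
Base term: 12 July 1990 + 25 years → 12 July 2015.
Regulatory Review Extension: 1776 days claimed exceeds the 1444-day cap, so +1444 days → 25 June 2019.
Response Delay Deduction: −299 days → 30 August 2018.

August 30, 2018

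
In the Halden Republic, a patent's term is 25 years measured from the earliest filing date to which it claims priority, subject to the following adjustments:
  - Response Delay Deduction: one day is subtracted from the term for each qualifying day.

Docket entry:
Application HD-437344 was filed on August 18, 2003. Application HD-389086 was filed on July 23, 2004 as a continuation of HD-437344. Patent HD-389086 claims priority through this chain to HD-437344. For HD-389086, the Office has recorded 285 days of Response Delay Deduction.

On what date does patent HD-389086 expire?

2027-11-07

Earliest priority filing: 18 August 2003.
Base term: 18 August 2003 + 25 years → 18 August 2028.
Response Delay Deduction: −285 days → 7 November 2027.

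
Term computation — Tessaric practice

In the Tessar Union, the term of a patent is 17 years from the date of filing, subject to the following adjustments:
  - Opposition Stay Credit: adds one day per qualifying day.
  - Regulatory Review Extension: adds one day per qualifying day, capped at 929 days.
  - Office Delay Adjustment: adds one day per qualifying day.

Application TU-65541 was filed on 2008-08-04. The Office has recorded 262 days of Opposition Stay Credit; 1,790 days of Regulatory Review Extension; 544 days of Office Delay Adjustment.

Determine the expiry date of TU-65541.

Base term: filing date + 17 years → 4 August 2025.
Opposition Stay Credit: +262 days → 23 April 2026.
Regulatory Review Extension: 1790 days claimed exceeds the 929-day cap, so +929 days → 7 November 2028.
Office Delay Adjustment: +544 days → 5 May 2030.

May 5, 2030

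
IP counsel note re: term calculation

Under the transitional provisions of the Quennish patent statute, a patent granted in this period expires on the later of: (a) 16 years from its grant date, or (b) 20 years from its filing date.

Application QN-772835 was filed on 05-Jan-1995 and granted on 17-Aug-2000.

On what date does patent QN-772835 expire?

2016-08-17

(a) grant + 16 years → 17 August 2016.
(b) filing + 20 years → 5 January 2015.
Later of the two: 17 August 2016.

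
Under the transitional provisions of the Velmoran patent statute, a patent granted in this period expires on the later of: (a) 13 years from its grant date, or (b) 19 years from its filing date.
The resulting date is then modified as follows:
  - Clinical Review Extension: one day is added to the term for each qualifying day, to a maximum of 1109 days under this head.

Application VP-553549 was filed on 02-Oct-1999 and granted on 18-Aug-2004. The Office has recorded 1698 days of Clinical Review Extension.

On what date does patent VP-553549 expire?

October 15, 2021

(a) grant + 13 years → 18 August 2017.
(b) filing + 19 years → 2 October 2018.
Later of the two: 2 October 2018.
Clinical Review Extension: 1698 days claimed exceeds the 1109-day cap, so +1109 days → 15 October 2021.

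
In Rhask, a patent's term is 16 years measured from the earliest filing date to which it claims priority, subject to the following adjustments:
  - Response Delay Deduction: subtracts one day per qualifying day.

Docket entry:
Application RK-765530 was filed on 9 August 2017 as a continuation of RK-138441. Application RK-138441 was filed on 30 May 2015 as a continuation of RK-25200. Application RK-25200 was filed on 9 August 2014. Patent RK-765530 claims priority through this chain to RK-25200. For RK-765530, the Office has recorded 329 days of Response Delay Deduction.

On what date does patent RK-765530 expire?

September 14, 2029

Earliest priority filing: 9 August 2014.
Base term: 9 August 2014 + 16 years → 9 August 2030.
Response Delay Deduction: −329 days → 14 September 2029.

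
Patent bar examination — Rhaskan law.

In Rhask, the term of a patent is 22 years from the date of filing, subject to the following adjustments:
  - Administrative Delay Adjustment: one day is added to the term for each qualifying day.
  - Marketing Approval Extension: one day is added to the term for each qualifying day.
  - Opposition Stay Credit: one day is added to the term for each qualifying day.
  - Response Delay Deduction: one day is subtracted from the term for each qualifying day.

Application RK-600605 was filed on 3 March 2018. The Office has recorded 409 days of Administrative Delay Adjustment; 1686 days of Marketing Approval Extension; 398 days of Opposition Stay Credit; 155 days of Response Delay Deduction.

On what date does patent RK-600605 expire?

2046-07-28

Base term: filing date + 22 years → 3 March 2040.
Administrative Delay Adjustment: +409 days → 16 April 2041.
Marketing Approval Extension: +1686 days → 27 November 2045.
Opposition Stay Credit: +398 days → 30 December 2046.
Response Delay Deduction: −155 days → 28 July 2046.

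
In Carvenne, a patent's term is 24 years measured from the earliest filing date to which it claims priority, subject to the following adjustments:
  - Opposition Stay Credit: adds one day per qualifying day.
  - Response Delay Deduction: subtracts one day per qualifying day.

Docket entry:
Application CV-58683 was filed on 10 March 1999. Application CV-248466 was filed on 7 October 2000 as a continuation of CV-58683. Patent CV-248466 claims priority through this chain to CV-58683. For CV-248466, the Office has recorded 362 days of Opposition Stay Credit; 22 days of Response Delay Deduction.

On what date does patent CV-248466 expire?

February 13, 2024

Earliest priority filing: 10 March 1999.
Base term: 10 March 1999 + 24 years → 10 March 2023.
Opposition Stay Credit: +362 days → 6 March 2024.
Response Delay Deduction: −22 days → 13 February 2024.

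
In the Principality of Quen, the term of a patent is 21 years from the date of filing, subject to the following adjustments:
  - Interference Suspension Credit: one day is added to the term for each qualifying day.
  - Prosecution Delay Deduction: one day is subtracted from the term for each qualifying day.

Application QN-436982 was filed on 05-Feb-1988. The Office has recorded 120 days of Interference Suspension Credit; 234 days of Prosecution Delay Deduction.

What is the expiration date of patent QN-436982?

Base term: filing date + 21 years → 5 February 2009.
Interference Suspension Credit: +120 days → 5 June 2009.
Prosecution Delay Deduction: −234 days → 14 October 2008.

2008-10-14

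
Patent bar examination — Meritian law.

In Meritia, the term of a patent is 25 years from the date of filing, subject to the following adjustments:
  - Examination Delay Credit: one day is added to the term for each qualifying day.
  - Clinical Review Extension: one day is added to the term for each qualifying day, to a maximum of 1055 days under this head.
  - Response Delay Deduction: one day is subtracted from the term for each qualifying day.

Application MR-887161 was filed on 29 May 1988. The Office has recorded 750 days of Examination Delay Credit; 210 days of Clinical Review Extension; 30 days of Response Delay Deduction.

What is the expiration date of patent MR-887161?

Base term: filing date + 25 years → 29 May 2013.
Examination Delay Credit: +750 days → 18 June 2015.
Clinical Review Extension: 210 days (within the 1055-day cap) → +210 days → 14 January 2016.
Response Delay Deduction: −30 days → 15 December 2015.

2015-12-15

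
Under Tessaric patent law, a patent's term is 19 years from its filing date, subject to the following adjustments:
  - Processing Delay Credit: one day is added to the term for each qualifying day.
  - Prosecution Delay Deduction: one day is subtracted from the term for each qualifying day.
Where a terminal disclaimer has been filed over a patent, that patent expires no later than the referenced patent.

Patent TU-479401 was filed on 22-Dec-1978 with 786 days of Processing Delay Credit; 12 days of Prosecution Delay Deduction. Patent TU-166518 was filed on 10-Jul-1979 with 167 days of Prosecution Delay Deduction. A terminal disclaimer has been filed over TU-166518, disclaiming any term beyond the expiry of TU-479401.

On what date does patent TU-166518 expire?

1998-01-24

Natural term of TU-166518:
  Base: filing + 19 years → 10 July 1998.
  Prosecution Delay Deduction: −167 days → 24 January 1998.
Expiry of referenced patent TU-479401:
  Base: filing + 19 years → 22 December 1997.
  Processing Delay Credit: +786 days → 16 February 2000.
  Prosecution Delay Deduction: −12 days → 4 February 2000.
Terminal disclaimer: TU-166518 expires on the earlier of 24 January 1998 and 4 February 2000.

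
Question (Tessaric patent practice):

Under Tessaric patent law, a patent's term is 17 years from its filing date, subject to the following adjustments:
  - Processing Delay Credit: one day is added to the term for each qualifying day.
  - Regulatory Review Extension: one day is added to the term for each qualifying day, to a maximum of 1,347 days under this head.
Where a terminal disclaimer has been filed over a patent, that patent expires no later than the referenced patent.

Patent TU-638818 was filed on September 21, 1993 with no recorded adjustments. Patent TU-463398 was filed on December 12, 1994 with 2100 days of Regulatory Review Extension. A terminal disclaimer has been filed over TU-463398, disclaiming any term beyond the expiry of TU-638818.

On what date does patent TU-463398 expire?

Natural term of TU-463398:
  Base: filing + 17 years → 12 December 2011.
  Regulatory Review Extension: 2100 days claimed exceeds the 1347-day cap, so +1347 days → 20 August 2015.
Expiry of referenced patent TU-638818:
  Base: filing + 17 years → 21 September 2010.
Terminal disclaimer: TU-463398 expires on the earlier of 20 August 2015 and 21 September 2010.

2010-09-21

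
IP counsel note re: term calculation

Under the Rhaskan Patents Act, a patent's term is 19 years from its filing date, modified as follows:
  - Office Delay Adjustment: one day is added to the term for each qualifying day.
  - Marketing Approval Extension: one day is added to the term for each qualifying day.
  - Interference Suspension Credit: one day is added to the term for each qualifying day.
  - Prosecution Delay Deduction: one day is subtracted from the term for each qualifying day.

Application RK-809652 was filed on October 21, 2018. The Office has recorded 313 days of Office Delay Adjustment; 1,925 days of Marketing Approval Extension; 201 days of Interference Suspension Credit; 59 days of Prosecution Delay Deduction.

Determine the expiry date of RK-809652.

Base term: filing date + 19 years → 21 October 2037.
Office Delay Adjustment: +313 days → 30 August 2038.
Marketing Approval Extension: +1925 days → 7 December 2043.
Interference Suspension Credit: +201 days → 25 June 2044.
Prosecution Delay Deduction: −59 days → 27 April 2044.

2044-04-27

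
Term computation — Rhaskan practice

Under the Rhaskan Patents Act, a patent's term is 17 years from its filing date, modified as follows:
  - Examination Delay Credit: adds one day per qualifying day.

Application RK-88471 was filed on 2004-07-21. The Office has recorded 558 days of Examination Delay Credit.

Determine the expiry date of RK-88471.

Base term: filing date + 17 years → 21 July 2021.
Examination Delay Credit: +558 days → 30 January 2023.

2023-01-30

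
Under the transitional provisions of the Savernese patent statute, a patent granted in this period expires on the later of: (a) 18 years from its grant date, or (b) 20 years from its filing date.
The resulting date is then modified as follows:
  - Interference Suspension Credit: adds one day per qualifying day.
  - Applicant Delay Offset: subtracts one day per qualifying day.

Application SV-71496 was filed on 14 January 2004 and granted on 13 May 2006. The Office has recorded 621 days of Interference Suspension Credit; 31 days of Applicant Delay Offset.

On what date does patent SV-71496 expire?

2025-12-24

(a) grant + 18 years → 13 May 2024.
(b) filing + 20 years → 14 January 2024.
Later of the two: 13 May 2024.
Interference Suspension Credit: +621 days → 24 January 2026.
Applicant Delay Offset: −31 days → 24 December 2025.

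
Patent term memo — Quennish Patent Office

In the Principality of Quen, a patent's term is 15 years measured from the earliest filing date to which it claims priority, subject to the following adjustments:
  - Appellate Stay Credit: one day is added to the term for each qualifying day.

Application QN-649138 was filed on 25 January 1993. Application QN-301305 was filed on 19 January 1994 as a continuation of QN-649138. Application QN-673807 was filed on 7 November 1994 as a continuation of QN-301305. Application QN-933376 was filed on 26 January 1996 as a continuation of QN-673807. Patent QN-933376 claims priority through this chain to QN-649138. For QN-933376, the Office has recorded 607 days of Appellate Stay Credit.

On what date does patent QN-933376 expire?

September 23, 2009

Earliest priority filing: 25 January 1993.
Base term: 25 January 1993 + 15 years → 25 January 2008.
Appellate Stay Credit: +607 days → 23 September 2009.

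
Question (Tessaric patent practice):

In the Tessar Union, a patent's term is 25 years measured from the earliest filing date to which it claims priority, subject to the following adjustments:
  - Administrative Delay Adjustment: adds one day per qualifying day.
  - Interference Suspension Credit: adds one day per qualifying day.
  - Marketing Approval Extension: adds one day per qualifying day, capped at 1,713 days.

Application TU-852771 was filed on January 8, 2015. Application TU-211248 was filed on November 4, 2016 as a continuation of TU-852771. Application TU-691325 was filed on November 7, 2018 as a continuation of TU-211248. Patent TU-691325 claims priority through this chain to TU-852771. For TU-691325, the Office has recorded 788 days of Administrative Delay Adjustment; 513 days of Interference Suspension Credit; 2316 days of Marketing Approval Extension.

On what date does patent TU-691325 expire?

April 9, 2048

Earliest priority filing: 8 January 2015.
Base term: 8 January 2015 + 25 years → 8 January 2040.
Administrative Delay Adjustment: +788 days → 6 March 2042.
Interference Suspension Credit: +513 days → 1 August 2043.
Marketing Approval Extension: 2316 days claimed exceeds the 1713-day cap, so +1713 days → 9 April 2048.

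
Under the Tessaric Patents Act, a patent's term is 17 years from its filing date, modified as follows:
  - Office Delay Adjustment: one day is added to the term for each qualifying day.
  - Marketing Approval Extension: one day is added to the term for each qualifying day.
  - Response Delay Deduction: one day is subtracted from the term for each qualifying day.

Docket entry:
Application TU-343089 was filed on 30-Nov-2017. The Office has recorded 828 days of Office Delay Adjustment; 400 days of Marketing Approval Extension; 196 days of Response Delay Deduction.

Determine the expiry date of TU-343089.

Base term: filing date + 17 years → 30 November 2034.
Office Delay Adjustment: +828 days → 7 March 2037.
Marketing Approval Extension: +400 days → 11 April 2038.
Response Delay Deduction: −196 days → 27 September 2037.

September 27, 2037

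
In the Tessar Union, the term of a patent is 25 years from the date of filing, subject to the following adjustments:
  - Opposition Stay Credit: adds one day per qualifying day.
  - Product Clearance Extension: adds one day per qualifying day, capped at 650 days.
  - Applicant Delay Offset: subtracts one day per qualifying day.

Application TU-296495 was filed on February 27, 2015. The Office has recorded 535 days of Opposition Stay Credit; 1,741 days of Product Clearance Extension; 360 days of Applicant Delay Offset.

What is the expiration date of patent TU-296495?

Base term: filing date + 25 years → 27 February 2040.
Opposition Stay Credit: +535 days → 15 August 2041.
Product Clearance Extension: 1741 days claimed exceeds the 650-day cap, so +650 days → 27 May 2043.
Applicant Delay Offset: −360 days → 1 June 2042.

2042-06-01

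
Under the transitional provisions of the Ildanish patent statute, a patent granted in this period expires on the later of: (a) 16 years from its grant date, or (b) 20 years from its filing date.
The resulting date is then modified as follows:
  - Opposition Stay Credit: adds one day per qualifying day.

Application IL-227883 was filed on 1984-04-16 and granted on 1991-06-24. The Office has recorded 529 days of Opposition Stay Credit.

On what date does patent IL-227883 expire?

2008-12-04

(a) grant + 16 years → 24 June 2007.
(b) filing + 20 years → 16 April 2004.
Later of the two: 24 June 2007.
Opposition Stay Credit: +529 days → 4 December 2008.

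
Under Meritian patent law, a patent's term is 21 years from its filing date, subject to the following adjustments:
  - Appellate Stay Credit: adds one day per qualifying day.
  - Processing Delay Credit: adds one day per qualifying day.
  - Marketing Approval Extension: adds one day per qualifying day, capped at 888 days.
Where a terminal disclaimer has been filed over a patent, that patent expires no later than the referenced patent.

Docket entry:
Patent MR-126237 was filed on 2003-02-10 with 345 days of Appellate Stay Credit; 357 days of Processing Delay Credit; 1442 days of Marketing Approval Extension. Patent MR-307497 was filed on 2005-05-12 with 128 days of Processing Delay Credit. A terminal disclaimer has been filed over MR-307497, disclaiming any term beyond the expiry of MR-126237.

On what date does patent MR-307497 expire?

September 17, 2026

Natural term of MR-307497:
  Base: filing + 21 years → 12 May 2026.
  Processing Delay Credit: +128 days → 17 September 2026.
Expiry of referenced patent MR-126237:
  Base: filing + 21 years → 10 February 2024.
  Appellate Stay Credit: +345 days → 20 January 2025.
  Processing Delay Credit: +357 days → 12 January 2026.
  Marketing Approval Extension: 1442 days claimed exceeds the 888-day cap, so +888 days → 18 June 2028.
Terminal disclaimer: MR-307497 expires on the earlier of 17 September 2026 and 18 June 2028.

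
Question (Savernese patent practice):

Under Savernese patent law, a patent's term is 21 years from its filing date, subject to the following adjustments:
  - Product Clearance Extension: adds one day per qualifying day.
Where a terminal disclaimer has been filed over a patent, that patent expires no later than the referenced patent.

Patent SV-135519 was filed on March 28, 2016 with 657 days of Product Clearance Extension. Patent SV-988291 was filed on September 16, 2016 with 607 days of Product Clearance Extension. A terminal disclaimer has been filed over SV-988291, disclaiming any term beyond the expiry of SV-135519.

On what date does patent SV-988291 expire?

Natural term of SV-988291:
  Base: filing + 21 years → 16 September 2037.
  Product Clearance Extension: +607 days → 16 May 2039.
Expiry of referenced patent SV-135519:
  Base: filing + 21 years → 28 March 2037.
  Product Clearance Extension: +657 days → 14 January 2039.
Terminal disclaimer: SV-988291 expires on the earlier of 16 May 2039 and 14 January 2039.

2039-01-14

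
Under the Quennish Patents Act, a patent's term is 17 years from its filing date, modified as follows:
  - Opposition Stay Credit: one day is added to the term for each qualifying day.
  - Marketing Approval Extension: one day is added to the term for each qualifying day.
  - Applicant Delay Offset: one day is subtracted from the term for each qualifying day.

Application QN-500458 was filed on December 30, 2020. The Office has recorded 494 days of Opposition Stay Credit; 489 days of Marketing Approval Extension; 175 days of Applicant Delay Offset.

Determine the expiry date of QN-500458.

Base term: filing date + 17 years → 30 December 2037.
Opposition Stay Credit: +494 days → 8 May 2039.
Marketing Approval Extension: +489 days → 8 September 2040.
Applicant Delay Offset: −175 days → 17 March 2040.

March 17, 2040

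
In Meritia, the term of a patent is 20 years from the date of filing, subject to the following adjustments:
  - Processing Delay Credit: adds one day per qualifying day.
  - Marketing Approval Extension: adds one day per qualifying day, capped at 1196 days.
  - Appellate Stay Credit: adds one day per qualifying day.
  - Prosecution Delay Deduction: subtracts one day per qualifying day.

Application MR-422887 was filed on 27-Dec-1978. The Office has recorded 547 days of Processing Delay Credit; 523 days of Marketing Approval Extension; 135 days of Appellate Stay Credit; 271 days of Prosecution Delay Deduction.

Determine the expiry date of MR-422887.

July 18, 2001

Base term: filing date + 20 years → 27 December 1998.
Processing Delay Credit: +547 days → 26 June 2000.
Marketing Approval Extension: 523 days (within the 1196-day cap) → +523 days → 1 December 2001.
Appellate Stay Credit: +135 days → 15 April 2002.
Prosecution Delay Deduction: −271 days → 18 July 2001.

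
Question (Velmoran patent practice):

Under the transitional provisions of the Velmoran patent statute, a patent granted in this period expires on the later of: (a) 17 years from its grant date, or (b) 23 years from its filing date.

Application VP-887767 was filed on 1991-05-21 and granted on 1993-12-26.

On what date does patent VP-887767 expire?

(a) grant + 17 years → 26 December 2010.
(b) filing + 23 years → 21 May 2014.
Later of the two: 21 May 2014.

May 21, 2014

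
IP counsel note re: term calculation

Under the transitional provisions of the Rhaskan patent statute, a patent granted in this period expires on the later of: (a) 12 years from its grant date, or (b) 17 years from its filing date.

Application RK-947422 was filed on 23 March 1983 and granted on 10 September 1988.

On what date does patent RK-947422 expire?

(a) grant + 12 years → 10 September 2000.
(b) filing + 17 years → 23 March 2000.
Later of the two: 10 September 2000.

September 10, 2000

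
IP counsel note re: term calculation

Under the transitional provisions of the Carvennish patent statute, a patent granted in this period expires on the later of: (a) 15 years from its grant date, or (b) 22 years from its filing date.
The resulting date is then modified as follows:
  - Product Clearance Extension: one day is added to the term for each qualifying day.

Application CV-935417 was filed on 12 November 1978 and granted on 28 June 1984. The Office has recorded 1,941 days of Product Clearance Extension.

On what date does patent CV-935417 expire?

(a) grant + 15 years → 28 June 1999.
(b) filing + 22 years → 12 November 2000.
Later of the two: 12 November 2000.
Product Clearance Extension: +1941 days → 7 March 2006.

March 7, 2006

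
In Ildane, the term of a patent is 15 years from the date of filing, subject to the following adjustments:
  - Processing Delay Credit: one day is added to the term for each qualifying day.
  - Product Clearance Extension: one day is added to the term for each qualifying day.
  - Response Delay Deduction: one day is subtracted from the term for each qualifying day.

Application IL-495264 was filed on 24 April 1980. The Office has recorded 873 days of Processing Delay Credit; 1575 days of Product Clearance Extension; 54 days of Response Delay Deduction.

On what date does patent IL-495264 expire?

November 12, 2001

Base term: filing date + 15 years → 24 April 1995.
Processing Delay Credit: +873 days → 13 September 1997.
Product Clearance Extension: +1575 days → 5 January 2002.
Response Delay Deduction: −54 days → 12 November 2001.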